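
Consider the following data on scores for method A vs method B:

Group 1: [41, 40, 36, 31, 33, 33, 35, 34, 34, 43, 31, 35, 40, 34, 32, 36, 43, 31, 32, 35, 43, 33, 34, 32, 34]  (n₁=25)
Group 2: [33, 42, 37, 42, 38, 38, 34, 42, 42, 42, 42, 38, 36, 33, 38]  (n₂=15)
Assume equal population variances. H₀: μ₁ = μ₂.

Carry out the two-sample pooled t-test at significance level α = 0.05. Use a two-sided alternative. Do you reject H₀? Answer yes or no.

x̄₁=35.400, s₁=3.916, n₁=25
x̄₂=38.467, s₂=3.420, n₂=15
s_p² = [24·3.916² + 14·3.420²]/38 = 13.9930
SE = √(s_p²·(1/25+1/15)) = 1.2217
t = (35.400−38.467)/1.2217 = -2.5101
df = 38
p-value (two-sided) = 0.01645
At α=0.05: p < α → reject H₀

reject H₀: yes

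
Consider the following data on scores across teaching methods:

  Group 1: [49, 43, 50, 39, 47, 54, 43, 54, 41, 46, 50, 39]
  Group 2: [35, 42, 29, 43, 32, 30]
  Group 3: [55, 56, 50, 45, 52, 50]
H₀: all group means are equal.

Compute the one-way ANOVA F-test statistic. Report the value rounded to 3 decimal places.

Group means [46.25, 35.17, 51.33], grand mean 44.750
SSB = Σnᵢ(x̄ᵢ−x̄)² = 838.083; SSW = ΣΣ(x−x̄ᵢ)² = 572.417
MSB = 838.083/2 = 419.0417; MSW = 572.417/21 = 27.2579
F = MSB/MSW = 15.3732
df = (2, 21)

test statistic = 15.373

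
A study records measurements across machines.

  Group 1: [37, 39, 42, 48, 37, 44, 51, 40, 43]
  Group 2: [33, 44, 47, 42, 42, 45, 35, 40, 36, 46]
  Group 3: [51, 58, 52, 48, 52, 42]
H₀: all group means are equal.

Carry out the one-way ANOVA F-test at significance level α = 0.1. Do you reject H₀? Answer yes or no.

reject H₀: yes

Group means [42.33, 41.00, 50.50], grand mean 43.760
SSB = Σnᵢ(x̄ᵢ−x̄)² = 367.060; SSW = ΣΣ(x−x̄ᵢ)² = 537.500
MSB = 367.060/2 = 183.5300; MSW = 537.500/22 = 24.4318
F = MSB/MSW = 7.5119
df = (2, 22)
p-value (upper-tail) = 0.00326
At α=0.1: p < α → reject H₀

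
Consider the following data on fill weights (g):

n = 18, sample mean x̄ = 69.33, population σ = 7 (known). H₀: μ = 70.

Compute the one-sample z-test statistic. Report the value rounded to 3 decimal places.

SE = σ/√n = 7/√18 = 1.6499
z = (x̄−μ₀)/SE = (69.33−70)/1.6499 = -0.4061

test statistic = -0.406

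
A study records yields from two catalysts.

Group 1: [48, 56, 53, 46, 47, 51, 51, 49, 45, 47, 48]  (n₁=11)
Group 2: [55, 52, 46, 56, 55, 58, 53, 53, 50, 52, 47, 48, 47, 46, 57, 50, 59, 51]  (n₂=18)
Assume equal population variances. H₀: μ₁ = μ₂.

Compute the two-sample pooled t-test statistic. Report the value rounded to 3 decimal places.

test statistic = -1.874

x̄₁=49.182, s₁=3.281, n₁=11
x̄₂=51.944, s₂=4.151, n₂=18
s_p² = [10·3.281² + 17·4.151²]/27 = 14.8363
SE = √(s_p²·(1/11+1/18)) = 1.4741
t = (49.182−51.944)/1.4741 = -1.8741
df = 27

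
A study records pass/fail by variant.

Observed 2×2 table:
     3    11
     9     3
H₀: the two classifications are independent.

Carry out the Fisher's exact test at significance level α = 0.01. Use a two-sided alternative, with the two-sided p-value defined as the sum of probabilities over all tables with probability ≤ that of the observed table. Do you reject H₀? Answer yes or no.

Margins: r₁=14, r₂=12, c₁=12, c₂=14, n=26
p_obs = C(14,3)·C(12,9)/C(26,12); sum pmf over tables with pmf ≤ p_obs
p-value (two-sided) = 0.01623
At α=0.01: p ≥ α → fail to reject H₀

reject H₀: no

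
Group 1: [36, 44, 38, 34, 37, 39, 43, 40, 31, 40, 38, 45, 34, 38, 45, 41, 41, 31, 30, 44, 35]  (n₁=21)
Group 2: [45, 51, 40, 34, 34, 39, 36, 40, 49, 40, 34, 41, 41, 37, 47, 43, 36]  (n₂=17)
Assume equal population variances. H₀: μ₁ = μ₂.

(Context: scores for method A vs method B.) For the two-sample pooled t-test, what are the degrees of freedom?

degrees of freedom = 36

df = n₁ + n₂ − 2 = 21 + 17 − 2 = 36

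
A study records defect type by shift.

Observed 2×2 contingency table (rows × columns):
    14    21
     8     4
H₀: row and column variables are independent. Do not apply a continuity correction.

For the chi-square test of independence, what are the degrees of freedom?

df = (r−1)(c−1) = (2−1)·(2−1) = 1

degrees of freedom = 1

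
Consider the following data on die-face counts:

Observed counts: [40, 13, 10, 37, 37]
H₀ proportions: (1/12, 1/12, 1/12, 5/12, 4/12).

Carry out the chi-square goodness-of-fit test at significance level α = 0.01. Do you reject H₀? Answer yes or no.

n = 137; E_i = n·p_i = [11.42, 11.42, 11.42, 57.08, 45.67]
χ² = (40−11.42)²/11.42 + (13−11.42)²/11.42 + (10−11.42)²/11.42 + (37−57.08)²/57.08 + (37−45.67)²/45.67 = 80.6686
df = 4
p-value (upper-tail) = 0.00000
At α=0.01: p < α → reject H₀

reject H₀: yes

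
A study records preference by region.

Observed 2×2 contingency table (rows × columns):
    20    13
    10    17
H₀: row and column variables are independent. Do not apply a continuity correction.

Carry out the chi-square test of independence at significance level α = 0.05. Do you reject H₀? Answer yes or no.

Row totals [33, 27], col totals [30, 30], n=60
χ² = (20−16.50)²/16.50 + (13−16.50)²/16.50 + (10−13.50)²/13.50 + (17−13.50)²/13.50 = 3.2997
df = 1
p-value (upper-tail) = 0.06929
At α=0.05: p ≥ α → fail to reject H₀

reject H₀: no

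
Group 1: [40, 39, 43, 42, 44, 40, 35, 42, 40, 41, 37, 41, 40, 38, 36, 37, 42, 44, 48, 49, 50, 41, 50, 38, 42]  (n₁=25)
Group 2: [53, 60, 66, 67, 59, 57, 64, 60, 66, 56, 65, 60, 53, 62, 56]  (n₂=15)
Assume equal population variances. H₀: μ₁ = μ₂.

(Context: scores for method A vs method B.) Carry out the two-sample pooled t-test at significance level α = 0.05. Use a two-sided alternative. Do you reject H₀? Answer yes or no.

x̄₁=41.560, s₁=4.144, n₁=25
x̄₂=60.267, s₂=4.667, n₂=15
s_p² = [24·4.144² + 14·4.667²]/38 = 18.8709
SE = √(s_p²·(1/25+1/15)) = 1.4188
t = (41.560−60.267)/1.4188 = -13.1852
df = 38
p-value (two-sided) = 0.00000
At α=0.05: p < α → reject H₀

reject H₀: yes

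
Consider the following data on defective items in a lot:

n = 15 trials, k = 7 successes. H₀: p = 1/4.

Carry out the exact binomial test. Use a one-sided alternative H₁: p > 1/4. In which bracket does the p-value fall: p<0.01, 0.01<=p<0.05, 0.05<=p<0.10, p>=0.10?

Exact binomial: n=15, k=7, p₀=1/4=0.2500
P(X≥7) from Σ C(n,i)·p₀^i·(1−p₀)^(n−i)
p-value (one-sided, H₁ greater) = 0.05662
→ bracket: 0.05<=p<0.10

p-value bracket: 0.05<=p<0.10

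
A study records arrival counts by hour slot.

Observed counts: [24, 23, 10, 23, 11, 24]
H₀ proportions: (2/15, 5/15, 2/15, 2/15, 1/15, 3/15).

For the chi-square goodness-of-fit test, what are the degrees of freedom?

df = k − 1 = 6 − 1 = 5

degrees of freedom = 5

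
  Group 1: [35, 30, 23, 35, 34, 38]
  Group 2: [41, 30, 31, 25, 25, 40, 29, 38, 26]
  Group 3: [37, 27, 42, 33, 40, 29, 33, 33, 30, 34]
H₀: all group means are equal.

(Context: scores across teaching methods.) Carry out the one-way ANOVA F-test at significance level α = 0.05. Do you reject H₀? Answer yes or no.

reject H₀: no

Group means [32.50, 31.67, 33.80], grand mean 32.720
SSB = Σnᵢ(x̄ᵢ−x̄)² = 21.940; SSW = ΣΣ(x−x̄ᵢ)² = 671.100
MSB = 21.940/2 = 10.9700; MSW = 671.100/22 = 30.5045
F = MSB/MSW = 0.3596
df = (2, 22)
p-value (upper-tail) = 0.70197
At α=0.05: p ≥ α → fail to reject H₀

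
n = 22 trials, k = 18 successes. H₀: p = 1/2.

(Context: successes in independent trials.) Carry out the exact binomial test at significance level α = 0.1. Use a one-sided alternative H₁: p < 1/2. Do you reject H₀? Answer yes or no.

Exact binomial: n=22, k=18, p₀=1/2=0.5000
P(X≤18) from Σ C(n,i)·p₀^i·(1−p₀)^(n−i)
p-value (one-sided, H₁ less) = 0.99957
At α=0.1: p ≥ α → fail to reject H₀

reject H₀: no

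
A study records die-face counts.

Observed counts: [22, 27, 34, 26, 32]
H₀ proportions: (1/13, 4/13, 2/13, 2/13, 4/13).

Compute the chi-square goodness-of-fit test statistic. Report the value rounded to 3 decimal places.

n = 141; E_i = n·p_i = [10.85, 43.38, 21.69, 21.69, 43.38]
χ² = (22−10.85)²/10.85 + (27−43.38)²/43.38 + (34−21.69)²/21.69 + (26−21.69)²/21.69 + (32−43.38)²/43.38 = 28.4840
df = 4

test statistic = 28.484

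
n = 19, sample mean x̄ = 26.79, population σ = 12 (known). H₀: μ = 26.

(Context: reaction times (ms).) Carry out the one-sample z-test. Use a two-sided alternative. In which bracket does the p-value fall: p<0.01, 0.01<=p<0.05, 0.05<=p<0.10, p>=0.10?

SE = σ/√n = 12/√19 = 2.7530
z = (x̄−μ₀)/SE = (26.79−26)/2.7530 = 0.2870
p-value (two-sided) = 0.77414
→ bracket: p>=0.10

p-value bracket: p>=0.10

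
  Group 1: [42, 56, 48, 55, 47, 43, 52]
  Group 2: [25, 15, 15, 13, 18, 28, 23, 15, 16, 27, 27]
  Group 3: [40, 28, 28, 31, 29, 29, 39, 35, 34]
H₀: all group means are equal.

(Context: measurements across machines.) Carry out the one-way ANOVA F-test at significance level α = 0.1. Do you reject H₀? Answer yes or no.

reject H₀: yes

Group means [49.00, 20.18, 32.56], grand mean 31.778
SSB = Σnᵢ(x̄ᵢ−x̄)² = 3560.808; SSW = ΣΣ(x−x̄ᵢ)² = 697.859
MSB = 3560.808/2 = 1780.4040; MSW = 697.859/24 = 29.0774
F = MSB/MSW = 61.2297
df = (2, 24)
p-value (upper-tail) = 0.00000
At α=0.1: p < α → reject H₀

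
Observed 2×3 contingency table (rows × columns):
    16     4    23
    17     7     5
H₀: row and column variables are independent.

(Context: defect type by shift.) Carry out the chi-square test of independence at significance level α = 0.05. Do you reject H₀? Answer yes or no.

Row totals [43, 29], col totals [33, 11, 28], n=72
χ² = (16−19.71)²/19.71 + (4−6.57)²/6.57 + (23−16.72)²/16.72 + (17−13.29)²/13.29 + (7−4.43)²/4.43 + (5−11.28)²/11.28 = 10.0788
df = 2
p-value (upper-tail) = 0.00648
At α=0.05: p < α → reject H₀

reject H₀: yes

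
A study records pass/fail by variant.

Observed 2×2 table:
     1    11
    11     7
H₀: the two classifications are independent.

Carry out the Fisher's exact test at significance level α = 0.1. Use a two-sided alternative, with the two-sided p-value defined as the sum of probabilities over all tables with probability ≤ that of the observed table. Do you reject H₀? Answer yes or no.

Margins: r₁=12, r₂=18, c₁=12, c₂=18, n=30
p_obs = C(12,1)·C(18,11)/C(30,12); sum pmf over tables with pmf ≤ p_obs
p-value (two-sided) = 0.00682
At α=0.1: p < α → reject H₀

reject H₀: yes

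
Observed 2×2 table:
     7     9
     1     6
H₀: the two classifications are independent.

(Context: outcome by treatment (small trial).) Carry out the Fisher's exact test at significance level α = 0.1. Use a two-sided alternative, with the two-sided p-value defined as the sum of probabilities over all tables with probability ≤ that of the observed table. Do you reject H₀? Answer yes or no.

reject H₀: no

Margins: r₁=16, r₂=7, c₁=8, c₂=15, n=23
p_obs = C(16,7)·C(7,1)/C(23,8); sum pmf over tables with pmf ≤ p_obs
p-value (two-sided) = 0.34522
At α=0.1: p ≥ α → fail to reject H₀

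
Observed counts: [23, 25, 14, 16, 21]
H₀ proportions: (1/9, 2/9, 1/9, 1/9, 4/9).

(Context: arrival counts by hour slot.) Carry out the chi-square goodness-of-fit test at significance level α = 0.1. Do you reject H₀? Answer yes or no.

n = 99; E_i = n·p_i = [11.00, 22.00, 11.00, 11.00, 44.00]
χ² = (23−11.00)²/11.00 + (25−22.00)²/22.00 + (14−11.00)²/11.00 + (16−11.00)²/11.00 + (21−44.00)²/44.00 = 28.6136
df = 4
p-value (upper-tail) = 0.00001
At α=0.1: p < α → reject H₀

reject H₀: yes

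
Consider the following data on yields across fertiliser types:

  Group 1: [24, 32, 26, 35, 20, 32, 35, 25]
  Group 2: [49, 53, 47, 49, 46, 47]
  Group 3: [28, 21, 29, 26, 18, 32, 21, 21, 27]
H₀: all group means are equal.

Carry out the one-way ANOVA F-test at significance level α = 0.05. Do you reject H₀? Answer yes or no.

reject H₀: yes

Group means [28.62, 48.50, 24.78], grand mean 32.304
SSB = Σnᵢ(x̄ᵢ−x̄)² = 2191.939; SSW = ΣΣ(x−x̄ᵢ)² = 426.931
MSB = 2191.939/2 = 1095.9695; MSW = 426.931/20 = 21.3465
F = MSB/MSW = 51.3418
df = (2, 20)
p-value (upper-tail) = 0.00000
At α=0.05: p < α → reject H₀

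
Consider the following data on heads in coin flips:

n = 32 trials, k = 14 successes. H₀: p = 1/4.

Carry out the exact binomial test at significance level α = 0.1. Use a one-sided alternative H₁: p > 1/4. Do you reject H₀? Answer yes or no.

reject H₀: yes

Exact binomial: n=32, k=14, p₀=1/4=0.2500
P(X≥14) from Σ C(n,i)·p₀^i·(1−p₀)^(n−i)
p-value (one-sided, H₁ greater) = 0.01586
At α=0.1: p < α → reject H₀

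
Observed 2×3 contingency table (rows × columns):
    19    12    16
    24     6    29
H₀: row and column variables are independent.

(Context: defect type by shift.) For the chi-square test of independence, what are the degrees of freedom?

df = (r−1)(c−1) = (2−1)·(3−1) = 2

degrees of freedom = 2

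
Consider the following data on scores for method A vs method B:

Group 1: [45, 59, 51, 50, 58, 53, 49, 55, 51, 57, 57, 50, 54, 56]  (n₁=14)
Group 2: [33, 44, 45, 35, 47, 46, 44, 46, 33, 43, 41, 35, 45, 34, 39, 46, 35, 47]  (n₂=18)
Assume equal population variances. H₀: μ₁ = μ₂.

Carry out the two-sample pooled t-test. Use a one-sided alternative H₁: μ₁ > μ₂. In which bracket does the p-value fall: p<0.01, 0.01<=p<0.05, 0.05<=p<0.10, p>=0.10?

x̄₁=53.214, s₁=4.042, n₁=14
x̄₂=41.000, s₂=5.369, n₂=18
s_p² = [13·4.042² + 17·5.369²]/30 = 23.4119
SE = √(s_p²·(1/14+1/18)) = 1.7242
t = (53.214−41.000)/1.7242 = 7.0839
df = 30
p-value (one-sided, H₁ greater) = 0.00000
→ bracket: p<0.01

p-value bracket: p<0.01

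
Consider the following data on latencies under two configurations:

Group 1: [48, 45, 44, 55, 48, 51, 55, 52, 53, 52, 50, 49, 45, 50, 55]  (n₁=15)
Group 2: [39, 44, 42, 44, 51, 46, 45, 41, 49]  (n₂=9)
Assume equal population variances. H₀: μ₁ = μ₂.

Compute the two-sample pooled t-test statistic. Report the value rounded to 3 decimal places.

test statistic = 3.571

x̄₁=50.133, s₁=3.662, n₁=15
x̄₂=44.556, s₂=3.779, n₂=9
s_p² = [14·3.662² + 8·3.779²]/22 = 13.7253
SE = √(s_p²·(1/15+1/9)) = 1.5621
t = (50.133−44.556)/1.5621 = 3.5708
df = 22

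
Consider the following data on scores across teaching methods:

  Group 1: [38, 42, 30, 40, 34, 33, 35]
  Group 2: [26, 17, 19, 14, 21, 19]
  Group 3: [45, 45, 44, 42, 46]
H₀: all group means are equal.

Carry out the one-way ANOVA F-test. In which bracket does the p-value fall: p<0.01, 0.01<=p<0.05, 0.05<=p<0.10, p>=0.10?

p-value bracket: p<0.01

Group means [36.00, 19.33, 44.40], grand mean 32.778
SSB = Σnᵢ(x̄ᵢ−x̄)² = 1832.578; SSW = ΣΣ(x−x̄ᵢ)² = 196.533
MSB = 1832.578/2 = 916.2889; MSW = 196.533/15 = 13.1022
F = MSB/MSW = 69.9339
df = (2, 15)
p-value (upper-tail) = 0.00000
→ bracket: p<0.01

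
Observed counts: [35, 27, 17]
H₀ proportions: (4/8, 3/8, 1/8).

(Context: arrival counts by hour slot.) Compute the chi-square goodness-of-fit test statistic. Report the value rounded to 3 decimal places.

n = 79; E_i = n·p_i = [39.50, 29.62, 9.88]
χ² = (35−39.50)²/39.50 + (27−29.62)²/29.62 + (17−9.88)²/9.88 = 5.8861
df = 2

test statistic = 5.886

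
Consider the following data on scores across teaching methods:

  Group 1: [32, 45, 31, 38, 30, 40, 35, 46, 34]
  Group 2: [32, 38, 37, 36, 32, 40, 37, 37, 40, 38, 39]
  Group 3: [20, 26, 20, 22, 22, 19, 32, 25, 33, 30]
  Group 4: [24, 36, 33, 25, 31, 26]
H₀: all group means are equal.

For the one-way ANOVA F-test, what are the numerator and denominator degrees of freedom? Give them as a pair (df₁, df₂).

degrees of freedom = [3, 32]

k = 4 groups, N = 36 total
df = (k−1, N−k) = (4−1, 36−4) = (3, 32)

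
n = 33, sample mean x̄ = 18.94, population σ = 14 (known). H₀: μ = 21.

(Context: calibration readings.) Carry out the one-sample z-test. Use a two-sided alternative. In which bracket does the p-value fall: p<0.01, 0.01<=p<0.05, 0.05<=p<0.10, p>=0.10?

SE = σ/√n = 14/√33 = 2.4371
z = (x̄−μ₀)/SE = (18.94−21)/2.4371 = -0.8453
p-value (two-sided) = 0.39796
→ bracket: p>=0.10

p-value bracket: p>=0.10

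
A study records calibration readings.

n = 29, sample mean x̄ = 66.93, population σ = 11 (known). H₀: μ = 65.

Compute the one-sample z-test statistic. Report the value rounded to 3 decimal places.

SE = σ/√n = 11/√29 = 2.0426
z = (x̄−μ₀)/SE = (66.93−65)/2.0426 = 0.9449

test statistic = 0.945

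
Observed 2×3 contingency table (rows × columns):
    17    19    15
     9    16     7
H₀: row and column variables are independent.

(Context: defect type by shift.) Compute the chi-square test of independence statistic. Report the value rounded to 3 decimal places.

test statistic = 1.349

Row totals [51, 32], col totals [26, 35, 22], n=83
χ² = (17−15.98)²/15.98 + (19−21.51)²/21.51 + (15−13.52)²/13.52 + (9−10.02)²/10.02 + (16−13.49)²/13.49 + (7−8.48)²/8.48 = 1.3491
df = 2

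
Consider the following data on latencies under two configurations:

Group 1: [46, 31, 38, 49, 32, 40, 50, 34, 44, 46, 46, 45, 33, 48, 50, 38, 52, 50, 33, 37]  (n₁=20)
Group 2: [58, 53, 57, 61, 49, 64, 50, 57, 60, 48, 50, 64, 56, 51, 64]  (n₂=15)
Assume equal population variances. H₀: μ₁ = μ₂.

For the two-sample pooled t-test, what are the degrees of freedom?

df = n₁ + n₂ − 2 = 20 + 15 − 2 = 33

degrees of freedom = 33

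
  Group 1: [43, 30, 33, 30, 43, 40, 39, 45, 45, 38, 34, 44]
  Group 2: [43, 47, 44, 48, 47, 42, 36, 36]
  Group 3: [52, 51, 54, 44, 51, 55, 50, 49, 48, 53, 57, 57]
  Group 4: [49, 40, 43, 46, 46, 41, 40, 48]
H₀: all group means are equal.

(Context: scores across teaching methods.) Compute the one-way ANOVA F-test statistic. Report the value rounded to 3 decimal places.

test statistic = 16.787

Group means [38.67, 42.88, 51.75, 44.12], grand mean 44.525
SSB = Σnᵢ(x̄ᵢ−x̄)² = 1061.308; SSW = ΣΣ(x−x̄ᵢ)² = 758.667
MSB = 1061.308/3 = 353.7694; MSW = 758.667/36 = 21.0741
F = MSB/MSW = 16.7870
df = (3, 36)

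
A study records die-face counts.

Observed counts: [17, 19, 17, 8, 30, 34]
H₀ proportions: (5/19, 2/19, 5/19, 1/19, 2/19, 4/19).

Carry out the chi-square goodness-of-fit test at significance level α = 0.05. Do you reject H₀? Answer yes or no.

n = 125; E_i = n·p_i = [32.89, 13.16, 32.89, 6.58, 13.16, 26.32]
χ² = (17−32.89)²/32.89 + (19−13.16)²/13.16 + (17−32.89)²/32.89 + (8−6.58)²/6.58 + (30−13.16)²/13.16 + (34−26.32)²/26.32 = 42.0632
df = 5
p-value (upper-tail) = 0.00000
At α=0.05: p < α → reject H₀

reject H₀: yes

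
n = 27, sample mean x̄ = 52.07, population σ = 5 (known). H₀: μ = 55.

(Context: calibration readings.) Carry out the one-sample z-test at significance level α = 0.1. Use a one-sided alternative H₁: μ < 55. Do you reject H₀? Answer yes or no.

SE = σ/√n = 5/√27 = 0.9623
z = (x̄−μ₀)/SE = (52.07−55)/0.9623 = -3.0449
p-value (one-sided, H₁ less) = 0.00116
At α=0.1: p < α → reject H₀

reject H₀: yes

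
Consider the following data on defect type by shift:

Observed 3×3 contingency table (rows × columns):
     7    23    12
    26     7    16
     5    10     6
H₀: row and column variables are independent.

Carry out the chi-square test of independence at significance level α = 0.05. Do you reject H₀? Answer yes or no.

Row totals [42, 49, 21], col totals [38, 40, 34], n=112
χ² = (7−14.25)²/14.25 + (23−15.00)²/15.00 + (12−12.75)²/12.75 + (26−16.62)²/16.62 + (7−17.50)²/17.50 + (16−14.88)²/14.88 + (5−7.12)²/7.12 + (10−7.50)²/7.50 + (6−6.38)²/6.38 = 21.1603
df = 4
p-value (upper-tail) = 0.00029
At α=0.05: p < α → reject H₀

reject H₀: yes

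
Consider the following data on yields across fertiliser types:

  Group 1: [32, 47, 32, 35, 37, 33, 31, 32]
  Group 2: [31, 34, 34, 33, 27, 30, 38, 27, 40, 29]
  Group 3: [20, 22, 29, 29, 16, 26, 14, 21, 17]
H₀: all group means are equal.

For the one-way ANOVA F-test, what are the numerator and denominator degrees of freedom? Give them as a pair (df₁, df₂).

k = 3 groups, N = 27 total
df = (k−1, N−k) = (3−1, 27−3) = (2, 24)

degrees of freedom = [2, 24]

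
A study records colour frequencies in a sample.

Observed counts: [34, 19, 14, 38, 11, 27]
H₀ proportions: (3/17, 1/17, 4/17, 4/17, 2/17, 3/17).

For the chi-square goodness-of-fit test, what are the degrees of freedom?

degrees of freedom = 5

df = k − 1 = 6 − 1 = 5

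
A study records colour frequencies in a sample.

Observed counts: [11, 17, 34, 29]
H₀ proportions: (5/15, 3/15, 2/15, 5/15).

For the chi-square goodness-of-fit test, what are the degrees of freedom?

df = k − 1 = 4 − 1 = 3

degrees of freedom = 3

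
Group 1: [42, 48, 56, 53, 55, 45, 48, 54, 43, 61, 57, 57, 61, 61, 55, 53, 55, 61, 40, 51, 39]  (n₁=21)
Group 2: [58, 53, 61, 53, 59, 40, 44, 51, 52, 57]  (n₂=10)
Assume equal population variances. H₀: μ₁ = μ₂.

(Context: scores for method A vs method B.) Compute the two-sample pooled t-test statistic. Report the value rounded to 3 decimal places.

x̄₁=52.143, s₁=7.066, n₁=21
x̄₂=52.800, s₂=6.630, n₂=10
s_p² = [20·7.066² + 9·6.630²]/29 = 48.0749
SE = √(s_p²·(1/21+1/10)) = 2.6640
t = (52.143−52.800)/2.6640 = -0.2467
df = 29

test statistic = -0.247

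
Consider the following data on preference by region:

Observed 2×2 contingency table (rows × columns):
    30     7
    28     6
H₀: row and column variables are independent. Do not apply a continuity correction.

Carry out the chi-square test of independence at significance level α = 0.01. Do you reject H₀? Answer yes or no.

Row totals [37, 34], col totals [58, 13], n=71
χ² = (30−30.23)²/30.23 + (7−6.77)²/6.77 + (28−27.77)²/27.77 + (6−6.23)²/6.23 = 0.0192
df = 1
p-value (upper-tail) = 0.88990
At α=0.01: p ≥ α → fail to reject H₀

reject H₀: no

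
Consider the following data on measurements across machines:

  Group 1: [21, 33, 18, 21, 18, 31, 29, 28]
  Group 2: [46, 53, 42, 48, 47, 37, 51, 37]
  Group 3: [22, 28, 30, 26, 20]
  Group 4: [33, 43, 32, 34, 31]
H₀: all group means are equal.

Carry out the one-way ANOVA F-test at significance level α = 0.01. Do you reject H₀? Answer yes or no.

reject H₀: yes

Group means [24.88, 45.12, 25.20, 34.60], grand mean 33.038
SSB = Σnᵢ(x̄ᵢ−x̄)² = 2021.212; SSW = ΣΣ(x−x̄ᵢ)² = 667.750
MSB = 2021.212/3 = 673.7372; MSW = 667.750/22 = 30.3523
F = MSB/MSW = 22.1973
df = (3, 22)
p-value (upper-tail) = 0.00000
At α=0.01: p < α → reject H₀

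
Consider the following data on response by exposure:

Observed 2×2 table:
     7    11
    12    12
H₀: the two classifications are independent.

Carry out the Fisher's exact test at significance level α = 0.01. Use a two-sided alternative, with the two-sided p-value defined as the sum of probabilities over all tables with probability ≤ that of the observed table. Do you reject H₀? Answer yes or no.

reject H₀: no

Margins: r₁=18, r₂=24, c₁=19, c₂=23, n=42
p_obs = C(18,7)·C(24,12)/C(42,19); sum pmf over tables with pmf ≤ p_obs
p-value (two-sided) = 0.54209
At α=0.01: p ≥ α → fail to reject H₀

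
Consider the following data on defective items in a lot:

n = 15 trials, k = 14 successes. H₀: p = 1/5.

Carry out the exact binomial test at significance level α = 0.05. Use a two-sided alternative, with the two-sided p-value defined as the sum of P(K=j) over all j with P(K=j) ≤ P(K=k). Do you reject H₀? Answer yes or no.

reject H₀: yes

Exact binomial: n=15, k=14, p₀=1/5=0.2000
P(X=j) = C(n,j)·p₀^j·(1−p₀)^(n−j); p = Σ P(X=j) over j with P(X=j) ≤ P(X=14)
p-value (two-sided) = 0.00000
At α=0.05: p < α → reject H₀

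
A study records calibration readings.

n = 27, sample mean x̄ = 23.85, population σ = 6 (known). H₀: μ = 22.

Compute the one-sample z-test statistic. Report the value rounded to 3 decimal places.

test statistic = 1.602

SE = σ/√n = 6/√27 = 1.1547
z = (x̄−μ₀)/SE = (23.85−22)/1.1547 = 1.6021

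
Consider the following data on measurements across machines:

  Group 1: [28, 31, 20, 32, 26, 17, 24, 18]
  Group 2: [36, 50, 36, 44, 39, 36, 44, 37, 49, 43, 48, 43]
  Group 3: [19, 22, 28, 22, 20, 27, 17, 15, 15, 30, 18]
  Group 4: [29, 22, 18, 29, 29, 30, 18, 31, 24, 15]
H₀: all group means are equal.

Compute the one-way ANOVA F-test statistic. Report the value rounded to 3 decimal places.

Group means [24.50, 42.08, 21.18, 24.50], grand mean 28.756
SSB = Σnᵢ(x̄ᵢ−x̄)² = 3088.508; SSW = ΣΣ(x−x̄ᵢ)² = 1117.053
MSB = 3088.508/3 = 1029.5026; MSW = 1117.053/37 = 30.1906
F = MSB/MSW = 34.1001
df = (3, 37)

test statistic = 34.100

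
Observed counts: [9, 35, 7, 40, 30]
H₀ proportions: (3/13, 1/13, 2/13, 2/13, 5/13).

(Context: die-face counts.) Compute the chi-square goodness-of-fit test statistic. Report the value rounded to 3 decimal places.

test statistic = 121.434

n = 121; E_i = n·p_i = [27.92, 9.31, 18.62, 18.62, 46.54]
χ² = (9−27.92)²/27.92 + (35−9.31)²/9.31 + (7−18.62)²/18.62 + (40−18.62)²/18.62 + (30−46.54)²/46.54 = 121.4339
df = 4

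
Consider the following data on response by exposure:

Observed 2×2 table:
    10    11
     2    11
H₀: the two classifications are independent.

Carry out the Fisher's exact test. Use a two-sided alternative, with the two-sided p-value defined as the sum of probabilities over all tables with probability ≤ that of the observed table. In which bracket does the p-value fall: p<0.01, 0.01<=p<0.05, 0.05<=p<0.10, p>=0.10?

p-value bracket: 0.05<=p<0.10

Margins: r₁=21, r₂=13, c₁=12, c₂=22, n=34
p_obs = C(21,10)·C(13,2)/C(34,12); sum pmf over tables with pmf ≤ p_obs
p-value (two-sided) = 0.07496
→ bracket: 0.05<=p<0.10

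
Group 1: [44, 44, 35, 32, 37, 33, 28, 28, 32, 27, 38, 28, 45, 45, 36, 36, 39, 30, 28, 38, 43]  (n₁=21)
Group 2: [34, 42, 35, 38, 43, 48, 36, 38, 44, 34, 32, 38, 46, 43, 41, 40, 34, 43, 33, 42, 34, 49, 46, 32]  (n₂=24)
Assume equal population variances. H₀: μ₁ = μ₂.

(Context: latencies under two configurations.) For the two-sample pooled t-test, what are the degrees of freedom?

degrees of freedom = 43

df = n₁ + n₂ − 2 = 21 + 24 − 2 = 43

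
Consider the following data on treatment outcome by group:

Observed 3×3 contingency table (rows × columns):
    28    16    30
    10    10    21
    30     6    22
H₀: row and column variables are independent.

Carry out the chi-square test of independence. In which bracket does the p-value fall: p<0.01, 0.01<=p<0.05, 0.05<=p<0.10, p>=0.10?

p-value bracket: 0.05<=p<0.10

Row totals [74, 41, 58], col totals [68, 32, 73], n=173
χ² = (28−29.09)²/29.09 + (16−13.69)²/13.69 + (30−31.23)²/31.23 + (10−16.12)²/16.12 + (10−7.58)²/7.58 + (21−17.30)²/17.30 + (30−22.80)²/22.80 + (6−10.73)²/10.73 + (22−24.47)²/24.47 = 8.9703
df = 4
p-value (upper-tail) = 0.06185
→ bracket: 0.05<=p<0.10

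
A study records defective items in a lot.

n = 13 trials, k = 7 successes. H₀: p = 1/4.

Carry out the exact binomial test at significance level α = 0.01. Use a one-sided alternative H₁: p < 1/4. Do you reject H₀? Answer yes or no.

Exact binomial: n=13, k=7, p₀=1/4=0.2500
P(X≤7) from Σ C(n,i)·p₀^i·(1−p₀)^(n−i)
p-value (one-sided, H₁ less) = 0.99435
At α=0.01: p ≥ α → fail to reject H₀

reject H₀: no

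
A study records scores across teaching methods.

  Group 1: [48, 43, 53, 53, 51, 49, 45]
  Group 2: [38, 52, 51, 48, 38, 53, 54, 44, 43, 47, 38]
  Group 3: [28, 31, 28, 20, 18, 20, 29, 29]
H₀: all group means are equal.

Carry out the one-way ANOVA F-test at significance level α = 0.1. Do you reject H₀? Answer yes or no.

reject H₀: yes

Group means [48.86, 46.00, 25.38], grand mean 40.423
SSB = Σnᵢ(x̄ᵢ−x̄)² = 2651.614; SSW = ΣΣ(x−x̄ᵢ)² = 656.732
MSB = 2651.614/2 = 1325.8070; MSW = 656.732/23 = 28.5536
F = MSB/MSW = 46.4323
df = (2, 23)
p-value (upper-tail) = 0.00000
At α=0.1: p < α → reject H₀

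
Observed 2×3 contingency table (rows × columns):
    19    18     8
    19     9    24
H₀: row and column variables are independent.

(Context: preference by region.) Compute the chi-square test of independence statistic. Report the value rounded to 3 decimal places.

Row totals [45, 52], col totals [38, 27, 32], n=97
χ² = (19−17.63)²/17.63 + (18−12.53)²/12.53 + (8−14.85)²/14.85 + (19−20.37)²/20.37 + (9−14.47)²/14.47 + (24−17.15)²/17.15 = 10.5498
df = 2

test statistic = 10.550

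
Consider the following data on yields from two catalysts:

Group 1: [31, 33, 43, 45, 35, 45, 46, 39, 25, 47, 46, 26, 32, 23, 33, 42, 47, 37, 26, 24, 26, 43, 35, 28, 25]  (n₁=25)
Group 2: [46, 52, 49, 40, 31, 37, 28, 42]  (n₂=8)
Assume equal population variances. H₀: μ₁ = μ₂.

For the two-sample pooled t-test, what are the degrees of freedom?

df = n₁ + n₂ − 2 = 25 + 8 − 2 = 31

degrees of freedom = 31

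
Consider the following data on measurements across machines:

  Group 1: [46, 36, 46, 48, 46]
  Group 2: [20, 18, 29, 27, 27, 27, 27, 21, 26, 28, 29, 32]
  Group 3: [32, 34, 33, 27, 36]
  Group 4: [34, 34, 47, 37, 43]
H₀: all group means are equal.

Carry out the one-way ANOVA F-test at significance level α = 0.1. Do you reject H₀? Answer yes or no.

reject H₀: yes

Group means [44.40, 25.92, 32.40, 39.00], grand mean 32.963
SSB = Σnᵢ(x̄ᵢ−x̄)² = 1433.646; SSW = ΣΣ(x−x̄ᵢ)² = 457.317
MSB = 1433.646/3 = 477.8821; MSW = 457.317/23 = 19.8833
F = MSB/MSW = 24.0343
df = (3, 23)
p-value (upper-tail) = 0.00000
At α=0.1: p < α → reject H₀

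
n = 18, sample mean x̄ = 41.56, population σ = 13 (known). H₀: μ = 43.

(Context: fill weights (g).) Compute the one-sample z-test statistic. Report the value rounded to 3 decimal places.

test statistic = -0.470

SE = σ/√n = 13/√18 = 3.0641
z = (x̄−μ₀)/SE = (41.56−43)/3.0641 = -0.4700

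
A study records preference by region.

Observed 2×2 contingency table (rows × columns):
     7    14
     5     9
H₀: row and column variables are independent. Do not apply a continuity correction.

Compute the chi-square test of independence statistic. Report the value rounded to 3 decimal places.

Row totals [21, 14], col totals [12, 23], n=35
χ² = (7−7.20)²/7.20 + (14−13.80)²/13.80 + (5−4.80)²/4.80 + (9−9.20)²/9.20 = 0.0211
df = 1

test statistic = 0.021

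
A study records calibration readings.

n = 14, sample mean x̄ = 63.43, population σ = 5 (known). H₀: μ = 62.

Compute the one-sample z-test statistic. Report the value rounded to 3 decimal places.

SE = σ/√n = 5/√14 = 1.3363
z = (x̄−μ₀)/SE = (63.43−62)/1.3363 = 1.0701

test statistic = 1.070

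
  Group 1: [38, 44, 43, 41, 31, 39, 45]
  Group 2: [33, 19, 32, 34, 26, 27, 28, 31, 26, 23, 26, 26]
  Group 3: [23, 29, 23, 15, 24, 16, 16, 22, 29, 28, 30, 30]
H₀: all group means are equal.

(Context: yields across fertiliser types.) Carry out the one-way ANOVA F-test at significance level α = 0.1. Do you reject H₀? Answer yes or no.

Group means [40.14, 27.58, 23.75], grand mean 28.935
SSB = Σnᵢ(x̄ᵢ−x̄)² = 1223.847; SSW = ΣΣ(x−x̄ᵢ)² = 696.024
MSB = 1223.847/2 = 611.9236; MSW = 696.024/28 = 24.8580
F = MSB/MSW = 24.6168
df = (2, 28)
p-value (upper-tail) = 0.00000
At α=0.1: p < α → reject H₀

reject H₀: yes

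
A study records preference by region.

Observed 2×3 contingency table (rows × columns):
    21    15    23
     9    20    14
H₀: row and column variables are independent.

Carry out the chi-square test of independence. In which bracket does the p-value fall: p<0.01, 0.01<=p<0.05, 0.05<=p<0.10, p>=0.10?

Row totals [59, 43], col totals [30, 35, 37], n=102
χ² = (21−17.35)²/17.35 + (15−20.25)²/20.25 + (23−21.40)²/21.40 + (9−12.65)²/12.65 + (20−14.75)²/14.75 + (14−15.60)²/15.60 = 5.3247
df = 2
p-value (upper-tail) = 0.06978
→ bracket: 0.05<=p<0.10

p-value bracket: 0.05<=p<0.10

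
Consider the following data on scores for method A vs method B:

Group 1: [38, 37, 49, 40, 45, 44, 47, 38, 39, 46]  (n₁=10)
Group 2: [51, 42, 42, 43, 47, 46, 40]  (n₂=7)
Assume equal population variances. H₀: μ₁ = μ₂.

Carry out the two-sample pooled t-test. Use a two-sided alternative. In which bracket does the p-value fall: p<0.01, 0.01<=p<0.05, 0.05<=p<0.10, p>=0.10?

x̄₁=42.300, s₁=4.373, n₁=10
x̄₂=44.429, s₂=3.780, n₂=7
s_p² = [9·4.373² + 6·3.780²]/15 = 17.1876
SE = √(s_p²·(1/10+1/7)) = 2.0431
t = (42.300−44.429)/2.0431 = -1.0418
df = 15
p-value (two-sided) = 0.31398
→ bracket: p>=0.10

p-value bracket: p>=0.10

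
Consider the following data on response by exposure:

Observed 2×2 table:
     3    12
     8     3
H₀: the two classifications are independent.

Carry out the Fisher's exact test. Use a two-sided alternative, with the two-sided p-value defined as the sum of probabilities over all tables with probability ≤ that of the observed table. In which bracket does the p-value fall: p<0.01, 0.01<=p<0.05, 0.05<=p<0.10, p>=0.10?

Margins: r₁=15, r₂=11, c₁=11, c₂=15, n=26
p_obs = C(15,3)·C(11,8)/C(26,11); sum pmf over tables with pmf ≤ p_obs
p-value (two-sided) = 0.01494
→ bracket: 0.01<=p<0.05

p-value bracket: 0.01<=p<0.05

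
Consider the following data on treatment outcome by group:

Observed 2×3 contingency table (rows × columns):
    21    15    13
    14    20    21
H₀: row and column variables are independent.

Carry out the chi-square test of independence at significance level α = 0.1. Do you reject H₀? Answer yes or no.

Row totals [49, 55], col totals [35, 35, 34], n=104
χ² = (21−16.49)²/16.49 + (15−16.49)²/16.49 + (13−16.02)²/16.02 + (14−18.51)²/18.51 + (20−18.51)²/18.51 + (21−17.98)²/17.98 = 3.6627
df = 2
p-value (upper-tail) = 0.16020
At α=0.1: p ≥ α → fail to reject H₀

reject H₀: no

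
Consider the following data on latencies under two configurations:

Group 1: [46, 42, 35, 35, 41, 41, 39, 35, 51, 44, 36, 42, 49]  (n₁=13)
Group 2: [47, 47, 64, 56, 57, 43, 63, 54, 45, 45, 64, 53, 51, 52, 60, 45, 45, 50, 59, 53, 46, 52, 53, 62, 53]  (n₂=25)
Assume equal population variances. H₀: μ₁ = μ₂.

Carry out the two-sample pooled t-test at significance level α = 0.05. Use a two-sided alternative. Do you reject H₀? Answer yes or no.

reject H₀: yes

x̄₁=41.231, s₁=5.294, n₁=13
x̄₂=52.760, s₂=6.534, n₂=25
s_p² = [12·5.294² + 24·6.534²]/36 = 37.8019
SE = √(s_p²·(1/13+1/25)) = 2.1024
t = (41.231−52.760)/2.1024 = -5.4840
df = 36
p-value (two-sided) = 0.00000
At α=0.05: p < α → reject H₀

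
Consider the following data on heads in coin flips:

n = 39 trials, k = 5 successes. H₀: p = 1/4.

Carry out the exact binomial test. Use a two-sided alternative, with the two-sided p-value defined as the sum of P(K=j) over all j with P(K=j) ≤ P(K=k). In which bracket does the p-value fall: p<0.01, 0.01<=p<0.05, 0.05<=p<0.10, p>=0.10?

Exact binomial: n=39, k=5, p₀=1/4=0.2500
P(X=j) = C(n,j)·p₀^j·(1−p₀)^(n−j); p = Σ P(X=j) over j with P(X=j) ≤ P(X=5)
p-value (two-sided) = 0.09508
→ bracket: 0.05<=p<0.10

p-value bracket: 0.05<=p<0.10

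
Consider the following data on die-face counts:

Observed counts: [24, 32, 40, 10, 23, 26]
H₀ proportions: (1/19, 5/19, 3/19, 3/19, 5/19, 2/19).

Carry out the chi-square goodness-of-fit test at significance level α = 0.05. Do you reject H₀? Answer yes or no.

reject H₀: yes

n = 155; E_i = n·p_i = [8.16, 40.79, 24.47, 24.47, 40.79, 16.32]
χ² = (24−8.16)²/8.16 + (32−40.79)²/40.79 + (40−24.47)²/24.47 + (10−24.47)²/24.47 + (23−40.79)²/40.79 + (26−16.32)²/16.32 = 64.5746
df = 5
p-value (upper-tail) = 0.00000
At α=0.05: p < α → reject H₀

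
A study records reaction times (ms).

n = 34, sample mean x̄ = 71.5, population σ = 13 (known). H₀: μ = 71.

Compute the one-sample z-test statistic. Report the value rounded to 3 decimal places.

test statistic = 0.224

SE = σ/√n = 13/√34 = 2.2295
z = (x̄−μ₀)/SE = (71.5−71)/2.2295 = 0.2243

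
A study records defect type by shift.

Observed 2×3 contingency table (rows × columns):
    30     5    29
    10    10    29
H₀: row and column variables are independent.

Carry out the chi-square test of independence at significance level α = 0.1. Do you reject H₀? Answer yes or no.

Row totals [64, 49], col totals [40, 15, 58], n=113
χ² = (30−22.65)²/22.65 + (5−8.50)²/8.50 + (29−32.85)²/32.85 + (10−17.35)²/17.35 + (10−6.50)²/6.50 + (29−25.15)²/25.15 = 9.8491
df = 2
p-value (upper-tail) = 0.00727
At α=0.1: p < α → reject H₀

reject H₀: yes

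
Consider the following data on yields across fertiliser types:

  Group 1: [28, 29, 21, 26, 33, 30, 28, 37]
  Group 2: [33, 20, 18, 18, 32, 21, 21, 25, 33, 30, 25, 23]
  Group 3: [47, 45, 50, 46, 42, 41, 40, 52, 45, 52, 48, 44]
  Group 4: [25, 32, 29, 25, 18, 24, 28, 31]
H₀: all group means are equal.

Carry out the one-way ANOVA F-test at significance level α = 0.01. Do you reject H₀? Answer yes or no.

reject H₀: yes

Group means [29.00, 24.92, 46.00, 26.50], grand mean 32.375
SSB = Σnᵢ(x̄ᵢ−x̄)² = 3262.458; SSW = ΣΣ(x−x̄ᵢ)² = 834.917
MSB = 3262.458/3 = 1087.4861; MSW = 834.917/36 = 23.1921
F = MSB/MSW = 46.8903
df = (3, 36)
p-value (upper-tail) = 0.00000
At α=0.01: p < α → reject H₀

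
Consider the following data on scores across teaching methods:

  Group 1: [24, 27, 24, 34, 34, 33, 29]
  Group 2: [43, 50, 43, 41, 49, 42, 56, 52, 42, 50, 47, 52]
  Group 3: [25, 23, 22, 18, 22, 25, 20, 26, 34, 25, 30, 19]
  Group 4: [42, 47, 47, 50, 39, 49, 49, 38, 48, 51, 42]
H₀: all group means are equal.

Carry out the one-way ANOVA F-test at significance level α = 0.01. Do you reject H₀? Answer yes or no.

Group means [29.29, 47.25, 24.08, 45.64], grand mean 37.214
SSB = Σnᵢ(x̄ᵢ−x̄)² = 4497.931; SSW = ΣΣ(x−x̄ᵢ)² = 827.141
MSB = 4497.931/3 = 1499.3102; MSW = 827.141/38 = 21.7669
F = MSB/MSW = 68.8804
df = (3, 38)
p-value (upper-tail) = 0.00000
At α=0.01: p < α → reject H₀

reject H₀: yes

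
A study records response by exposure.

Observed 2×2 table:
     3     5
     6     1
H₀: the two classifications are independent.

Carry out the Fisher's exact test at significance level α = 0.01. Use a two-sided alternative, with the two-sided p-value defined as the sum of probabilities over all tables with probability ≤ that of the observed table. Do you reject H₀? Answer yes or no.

Margins: r₁=8, r₂=7, c₁=9, c₂=6, n=15
p_obs = C(8,3)·C(7,6)/C(15,9); sum pmf over tables with pmf ≤ p_obs
p-value (two-sided) = 0.11888
At α=0.01: p ≥ α → fail to reject H₀

reject H₀: no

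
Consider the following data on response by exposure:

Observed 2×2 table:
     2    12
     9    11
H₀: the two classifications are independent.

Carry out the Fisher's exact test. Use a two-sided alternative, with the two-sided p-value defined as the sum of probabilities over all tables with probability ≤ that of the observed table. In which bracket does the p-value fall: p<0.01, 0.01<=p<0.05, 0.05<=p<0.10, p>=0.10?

p-value bracket: 0.05<=p<0.10

Margins: r₁=14, r₂=20, c₁=11, c₂=23, n=34
p_obs = C(14,2)·C(20,9)/C(34,11); sum pmf over tables with pmf ≤ p_obs
p-value (two-sided) = 0.07642
→ bracket: 0.05<=p<0.10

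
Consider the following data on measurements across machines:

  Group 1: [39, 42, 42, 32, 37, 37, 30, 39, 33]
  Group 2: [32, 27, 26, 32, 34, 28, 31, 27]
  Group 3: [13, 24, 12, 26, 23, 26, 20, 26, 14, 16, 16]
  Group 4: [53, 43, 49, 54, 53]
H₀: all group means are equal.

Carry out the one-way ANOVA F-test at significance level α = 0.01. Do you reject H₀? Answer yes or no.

reject H₀: yes

Group means [36.78, 29.62, 19.64, 50.40], grand mean 31.394
SSB = Σnᵢ(x̄ᵢ−x̄)² = 3612.703; SSW = ΣΣ(x−x̄ᵢ)² = 605.176
MSB = 3612.703/3 = 1204.2343; MSW = 605.176/29 = 20.8681
F = MSB/MSW = 57.7068
df = (3, 29)
p-value (upper-tail) = 0.00000
At α=0.01: p < α → reject H₀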